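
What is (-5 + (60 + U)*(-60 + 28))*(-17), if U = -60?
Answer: 85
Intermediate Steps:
(-5 + (60 + U)*(-60 + 28))*(-17) = (-5 + (60 - 60)*(-60 + 28))*(-17) = (-5 + 0*(-32))*(-17) = (-5 + 0)*(-17) = -5*(-17) = 85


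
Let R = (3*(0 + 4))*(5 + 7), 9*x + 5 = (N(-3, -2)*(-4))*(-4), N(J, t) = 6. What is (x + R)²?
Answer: 1923769/81 ≈ 23750.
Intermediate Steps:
x = 91/9 (x = -5/9 + ((6*(-4))*(-4))/9 = -5/9 + (-24*(-4))/9 = -5/9 + (⅑)*96 = -5/9 + 32/3 = 91/9 ≈ 10.111)
R = 144 (R = (3*4)*12 = 12*12 = 144)
(x + R)² = (91/9 + 144)² = (1387/9)² = 1923769/81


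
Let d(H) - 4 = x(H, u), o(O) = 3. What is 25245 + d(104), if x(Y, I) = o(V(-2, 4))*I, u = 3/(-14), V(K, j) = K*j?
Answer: 353477/14 ≈ 25248.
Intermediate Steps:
u = -3/14 (u = 3*(-1/14) = -3/14 ≈ -0.21429)
x(Y, I) = 3*I
d(H) = 47/14 (d(H) = 4 + 3*(-3/14) = 4 - 9/14 = 47/14)
25245 + d(104) = 25245 + 47/14 = 353477/14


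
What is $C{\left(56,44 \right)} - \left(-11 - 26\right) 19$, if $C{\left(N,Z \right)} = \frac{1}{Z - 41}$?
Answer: $\frac{2110}{3} \approx 703.33$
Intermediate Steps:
$C{\left(N,Z \right)} = \frac{1}{-41 + Z}$
$C{\left(56,44 \right)} - \left(-11 - 26\right) 19 = \frac{1}{-41 + 44} - \left(-11 - 26\right) 19 = \frac{1}{3} - \left(-37\right) 19 = \frac{1}{3} - -703 = \frac{1}{3} + 703 = \frac{2110}{3}$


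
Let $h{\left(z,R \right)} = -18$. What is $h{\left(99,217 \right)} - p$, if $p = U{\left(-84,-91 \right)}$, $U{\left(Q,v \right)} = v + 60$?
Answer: $13$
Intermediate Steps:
$U{\left(Q,v \right)} = 60 + v$
$p = -31$ ($p = 60 - 91 = -31$)
$h{\left(99,217 \right)} - p = -18 - -31 = -18 + 31 = 13$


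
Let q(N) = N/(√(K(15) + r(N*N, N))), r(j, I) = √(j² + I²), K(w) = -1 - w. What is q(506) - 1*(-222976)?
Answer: 222976 + 253*√2/√(-8 + 253*√256037) ≈ 2.2298e+5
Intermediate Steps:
r(j, I) = √(I² + j²)
q(N) = N/√(-16 + √(N² + N⁴)) (q(N) = N/(√((-1 - 1*15) + √(N² + (N*N)²))) = N/(√((-1 - 15) + √(N² + (N²)²))) = N/(√(-16 + √(N² + N⁴))) = N/√(-16 + √(N² + N⁴)))
q(506) - 1*(-222976) = 506/√(-16 + √(506² + 506⁴)) - 1*(-222976) = 506/√(-16 + √(256036 + 65554433296)) + 222976 = 506/√(-16 + √65554689332) + 222976 = 506/√(-16 + 506*√256037) + 222976 = 222976 + 506/√(-16 + 506*√256037)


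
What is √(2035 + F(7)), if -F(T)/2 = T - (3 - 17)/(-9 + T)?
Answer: √2035 ≈ 45.111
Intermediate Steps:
F(T) = -28/(-9 + T) - 2*T (F(T) = -2*(T - (3 - 17)/(-9 + T)) = -2*(T - (-14)/(-9 + T)) = -2*(T + 14/(-9 + T)) = -28/(-9 + T) - 2*T)
√(2035 + F(7)) = √(2035 + 2*(-14 - 1*7² + 9*7)/(-9 + 7)) = √(2035 + 2*(-14 - 1*49 + 63)/(-2)) = √(2035 + 2*(-½)*(-14 - 49 + 63)) = √(2035 + 2*(-½)*0) = √(2035 + 0) = √2035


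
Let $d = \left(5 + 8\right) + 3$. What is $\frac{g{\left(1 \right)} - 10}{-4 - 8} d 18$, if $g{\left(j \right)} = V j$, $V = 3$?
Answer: $168$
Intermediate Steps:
$g{\left(j \right)} = 3 j$
$d = 16$ ($d = 13 + 3 = 16$)
$\frac{g{\left(1 \right)} - 10}{-4 - 8} d 18 = \frac{3 \cdot 1 - 10}{-4 - 8} \cdot 16 \cdot 18 = \frac{3 - 10}{-12} \cdot 16 \cdot 18 = \left(-7\right) \left(- \frac{1}{12}\right) 16 \cdot 18 = \frac{7}{12} \cdot 16 \cdot 18 = \frac{28}{3} \cdot 18 = 168$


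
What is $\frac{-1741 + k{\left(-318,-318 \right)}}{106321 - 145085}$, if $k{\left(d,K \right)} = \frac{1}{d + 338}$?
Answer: $\frac{34819}{775280} \approx 0.044912$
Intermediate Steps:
$k{\left(d,K \right)} = \frac{1}{338 + d}$
$\frac{-1741 + k{\left(-318,-318 \right)}}{106321 - 145085} = \frac{-1741 + \frac{1}{338 - 318}}{106321 - 145085} = \frac{-1741 + \frac{1}{20}}{-38764} = \left(-1741 + \frac{1}{20}\right) \left(- \frac{1}{38764}\right) = \left(- \frac{34819}{20}\right) \left(- \frac{1}{38764}\right) = \frac{34819}{775280}$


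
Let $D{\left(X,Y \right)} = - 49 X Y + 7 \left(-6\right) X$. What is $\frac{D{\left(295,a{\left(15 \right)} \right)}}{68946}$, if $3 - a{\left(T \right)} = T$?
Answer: $\frac{26845}{11491} \approx 2.3362$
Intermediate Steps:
$a{\left(T \right)} = 3 - T$
$D{\left(X,Y \right)} = - 42 X - 49 X Y$ ($D{\left(X,Y \right)} = - 49 X Y - 42 X = - 42 X - 49 X Y$)
$\frac{D{\left(295,a{\left(15 \right)} \right)}}{68946} = \frac{\left(-7\right) 295 \left(6 + 7 \left(3 - 15\right)\right)}{68946} = \left(-7\right) 295 \left(6 + 7 \left(3 - 15\right)\right) \frac{1}{68946} = \left(-7\right) 295 \left(6 + 7 \left(-12\right)\right) \frac{1}{68946} = \left(-7\right) 295 \left(6 - 84\right) \frac{1}{68946} = \left(-7\right) 295 \left(-78\right) \frac{1}{68946} = 161070 \cdot \frac{1}{68946} = \frac{26845}{11491}$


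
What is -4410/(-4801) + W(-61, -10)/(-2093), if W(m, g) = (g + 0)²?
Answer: 8750030/10048493 ≈ 0.87078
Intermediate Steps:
W(m, g) = g²
-4410/(-4801) + W(-61, -10)/(-2093) = -4410/(-4801) + (-10)²/(-2093) = -4410*(-1/4801) + 100*(-1/2093) = 4410/4801 - 100/2093 = 8750030/10048493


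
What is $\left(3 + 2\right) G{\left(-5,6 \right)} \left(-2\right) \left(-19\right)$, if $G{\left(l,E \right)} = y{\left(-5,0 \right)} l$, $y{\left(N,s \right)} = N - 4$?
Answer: $8550$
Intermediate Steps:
$y{\left(N,s \right)} = -4 + N$ ($y{\left(N,s \right)} = N - 4 = -4 + N$)
$G{\left(l,E \right)} = - 9 l$ ($G{\left(l,E \right)} = \left(-4 - 5\right) l = - 9 l$)
$\left(3 + 2\right) G{\left(-5,6 \right)} \left(-2\right) \left(-19\right) = \left(3 + 2\right) \left(\left(-9\right) \left(-5\right)\right) \left(-2\right) \left(-19\right) = 5 \cdot 45 \left(-2\right) \left(-19\right) = 225 \left(-2\right) \left(-19\right) = \left(-450\right) \left(-19\right) = 8550$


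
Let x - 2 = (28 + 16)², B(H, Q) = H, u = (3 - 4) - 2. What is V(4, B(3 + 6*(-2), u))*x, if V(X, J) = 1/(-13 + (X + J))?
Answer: -323/3 ≈ -107.67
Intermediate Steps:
u = -3 (u = -1 - 2 = -3)
V(X, J) = 1/(-13 + J + X) (V(X, J) = 1/(-13 + (J + X)) = 1/(-13 + J + X))
x = 1938 (x = 2 + (28 + 16)² = 2 + 44² = 2 + 1936 = 1938)
V(4, B(3 + 6*(-2), u))*x = 1938/(-13 + (3 + 6*(-2)) + 4) = 1938/(-13 + (3 - 12) + 4) = 1938/(-13 - 9 + 4) = 1938/(-18) = -1/18*1938 = -323/3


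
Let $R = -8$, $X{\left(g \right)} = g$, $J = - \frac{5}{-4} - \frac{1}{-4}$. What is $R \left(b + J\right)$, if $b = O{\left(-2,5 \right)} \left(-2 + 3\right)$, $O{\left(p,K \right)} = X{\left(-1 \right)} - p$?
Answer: $-20$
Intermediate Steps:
$J = \frac{3}{2}$ ($J = \left(-5\right) \left(- \frac{1}{4}\right) - - \frac{1}{4} = \frac{5}{4} + \frac{1}{4} = \frac{3}{2} \approx 1.5$)
$O{\left(p,K \right)} = -1 - p$
$b = 1$ ($b = \left(-1 - -2\right) \left(-2 + 3\right) = \left(-1 + 2\right) 1 = 1 \cdot 1 = 1$)
$R \left(b + J\right) = - 8 \left(1 + \frac{3}{2}\right) = \left(-8\right) \frac{5}{2} = -20$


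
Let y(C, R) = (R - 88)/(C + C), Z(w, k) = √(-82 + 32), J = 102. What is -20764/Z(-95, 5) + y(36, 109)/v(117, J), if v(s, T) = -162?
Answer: -7/3888 + 10382*I*√2/5 ≈ -0.0018004 + 2936.5*I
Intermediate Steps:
Z(w, k) = 5*I*√2 (Z(w, k) = √(-50) = 5*I*√2)
y(C, R) = (-88 + R)/(2*C) (y(C, R) = (-88 + R)/((2*C)) = (-88 + R)*(1/(2*C)) = (-88 + R)/(2*C))
-20764/Z(-95, 5) + y(36, 109)/v(117, J) = -20764*(-I*√2/10) + ((½)*(-88 + 109)/36)/(-162) = -(-10382)*I*√2/5 + ((½)*(1/36)*21)*(-1/162) = 10382*I*√2/5 + (7/24)*(-1/162) = 10382*I*√2/5 - 7/3888 = -7/3888 + 10382*I*√2/5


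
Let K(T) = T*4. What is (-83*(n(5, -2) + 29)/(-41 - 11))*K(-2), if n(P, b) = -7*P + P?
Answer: 166/13 ≈ 12.769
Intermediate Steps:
n(P, b) = -6*P
K(T) = 4*T
(-83*(n(5, -2) + 29)/(-41 - 11))*K(-2) = (-83*(-6*5 + 29)/(-41 - 11))*(4*(-2)) = -83*(-30 + 29)/(-52)*(-8) = -(-83)*(-1)/52*(-8) = -83*1/52*(-8) = -83/52*(-8) = 166/13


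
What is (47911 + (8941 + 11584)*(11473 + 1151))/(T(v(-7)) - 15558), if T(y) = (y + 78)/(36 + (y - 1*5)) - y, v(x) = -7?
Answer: -6219732264/373153 ≈ -16668.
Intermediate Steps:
T(y) = -y + (78 + y)/(31 + y) (T(y) = (78 + y)/(36 + (y - 5)) - y = (78 + y)/(36 + (-5 + y)) - y = (78 + y)/(31 + y) - y = -y + (78 + y)/(31 + y))
(47911 + (8941 + 11584)*(11473 + 1151))/(T(v(-7)) - 15558) = (47911 + (8941 + 11584)*(11473 + 1151))/((78 - 1*(-7)² - 30*(-7))/(31 - 7) - 15558) = (47911 + 20525*12624)/((78 - 1*49 + 210)/24 - 15558) = (47911 + 259107600)/((78 - 49 + 210)/24 - 15558) = 259155511/((1/24)*239 - 15558) = 259155511/(239/24 - 15558) = 259155511/(-373153/24) = 259155511*(-24/373153) = -6219732264/373153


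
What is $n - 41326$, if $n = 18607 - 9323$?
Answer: $-32042$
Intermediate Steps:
$n = 9284$
$n - 41326 = 9284 - 41326 = -32042$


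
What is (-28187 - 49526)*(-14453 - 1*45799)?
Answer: 4682363676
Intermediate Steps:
(-28187 - 49526)*(-14453 - 1*45799) = -77713*(-14453 - 45799) = -77713*(-60252) = 4682363676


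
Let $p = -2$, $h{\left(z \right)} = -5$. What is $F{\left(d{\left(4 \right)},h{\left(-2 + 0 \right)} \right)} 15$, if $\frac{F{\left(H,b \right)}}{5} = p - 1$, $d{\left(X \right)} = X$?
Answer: $-225$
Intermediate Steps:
$F{\left(H,b \right)} = -15$ ($F{\left(H,b \right)} = 5 \left(-2 - 1\right) = 5 \left(-3\right) = -15$)
$F{\left(d{\left(4 \right)},h{\left(-2 + 0 \right)} \right)} 15 = \left(-15\right) 15 = -225$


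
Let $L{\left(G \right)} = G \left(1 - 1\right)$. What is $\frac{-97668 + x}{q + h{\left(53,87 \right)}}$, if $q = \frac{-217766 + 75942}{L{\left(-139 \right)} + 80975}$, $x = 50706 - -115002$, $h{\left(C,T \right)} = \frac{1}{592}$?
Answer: $- \frac{1087215696000}{27959611} \approx -38885.0$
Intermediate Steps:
$h{\left(C,T \right)} = \frac{1}{592}$
$x = 165708$ ($x = 50706 + 115002 = 165708$)
$L{\left(G \right)} = 0$ ($L{\left(G \right)} = G 0 = 0$)
$q = - \frac{141824}{80975}$ ($q = \frac{-217766 + 75942}{0 + 80975} = - \frac{141824}{80975} \approx -1.7515$)
$\frac{-97668 + x}{q + h{\left(53,87 \right)}} = \frac{-97668 + 165708}{- \frac{141824}{80975} + \frac{1}{592}} = \frac{68040}{- \frac{83878833}{47937200}} = 68040 \left(- \frac{47937200}{83878833}\right) = - \frac{1087215696000}{27959611}$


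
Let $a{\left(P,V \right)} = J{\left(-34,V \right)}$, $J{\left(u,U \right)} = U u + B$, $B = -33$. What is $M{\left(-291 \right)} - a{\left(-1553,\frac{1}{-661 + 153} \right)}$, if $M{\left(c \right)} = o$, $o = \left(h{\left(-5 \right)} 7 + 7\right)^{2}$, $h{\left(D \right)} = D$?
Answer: $\frac{207501}{254} \approx 816.93$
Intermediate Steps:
$o = 784$ ($o = \left(\left(-5\right) 7 + 7\right)^{2} = \left(-35 + 7\right)^{2} = \left(-28\right)^{2} = 784$)
$M{\left(c \right)} = 784$
$J{\left(u,U \right)} = -33 + U u$ ($J{\left(u,U \right)} = U u - 33 = -33 + U u$)
$a{\left(P,V \right)} = -33 - 34 V$ ($a{\left(P,V \right)} = -33 + V \left(-34\right) = -33 - 34 V$)
$M{\left(-291 \right)} - a{\left(-1553,\frac{1}{-661 + 153} \right)} = 784 - \left(-33 - \frac{34}{-661 + 153}\right) = 784 - \left(-33 - \frac{34}{-508}\right) = 784 - \left(-33 - - \frac{17}{254}\right) = 784 - \left(-33 + \frac{17}{254}\right) = 784 - - \frac{8365}{254} = 784 + \frac{8365}{254} = \frac{207501}{254}$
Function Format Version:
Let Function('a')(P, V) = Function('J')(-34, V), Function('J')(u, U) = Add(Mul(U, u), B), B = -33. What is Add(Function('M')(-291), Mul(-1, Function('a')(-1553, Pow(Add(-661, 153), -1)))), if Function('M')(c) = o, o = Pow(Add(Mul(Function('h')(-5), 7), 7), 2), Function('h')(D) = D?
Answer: Rational(207501, 254) ≈ 816.93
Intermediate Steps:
o = 784 (o = Pow(Add(Mul(-5, 7), 7), 2) = Pow(Add(-35, 7), 2) = Pow(-28, 2) = 784)
Function('M')(c) = 784
Function('J')(u, U) = Add(-33, Mul(U, u)) (Function('J')(u, U) = Add(Mul(U, u), -33) = Add(-33, Mul(U, u)))
Function('a')(P, V) = Add(-33, Mul(-34, V)) (Function('a')(P, V) = Add(-33, Mul(V, -34)) = Add(-33, Mul(-34, V)))
Add(Function('M')(-291), Mul(-1, Function('a')(-1553, Pow(Add(-661, 153), -1)))) = Add(784, Mul(-1, Add(-33, Mul(-34, Pow(Add(-661, 153), -1))))) = Add(784, Mul(-1, Add(-33, Mul(-34, Pow(-508, -1))))) = Add(784, Mul(-1, Add(-33, Mul(-34, Rational(-1, 508))))) = Add(784, Mul(-1, Add(-33, Rational(17, 254)))) = Add(784, Mul(-1, Rational(-8365, 254))) = Add(784, Rational(8365, 254)) = Rational(207501, 254)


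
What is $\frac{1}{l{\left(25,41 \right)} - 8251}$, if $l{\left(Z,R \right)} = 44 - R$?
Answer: $- \frac{1}{8248} \approx -0.00012124$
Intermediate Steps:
$\frac{1}{l{\left(25,41 \right)} - 8251} = \frac{1}{\left(44 - 41\right) - 8251} = \frac{1}{3 - 8251} = \frac{1}{-8248} = - \frac{1}{8248}$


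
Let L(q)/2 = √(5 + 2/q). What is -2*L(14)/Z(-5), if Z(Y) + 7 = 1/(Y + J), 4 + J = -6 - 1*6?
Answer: 18*√7/37 ≈ 1.2871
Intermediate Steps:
J = -16 (J = -4 + (-6 - 1*6) = -4 + (-6 - 6) = -4 - 12 = -16)
L(q) = 2*√(5 + 2/q)
Z(Y) = -7 + 1/(-16 + Y) (Z(Y) = -7 + 1/(Y - 16) = -7 + 1/(-16 + Y))
-2*L(14)/Z(-5) = -2*2*√(5 + 2/14)/((113 - 7*(-5))/(-16 - 5)) = -2*2*√(5 + 2*(1/14))/((113 + 35)/(-21)) = -2*2*√(5 + ⅐)/((-1/21*148)) = -2*2*√(36/7)/(-148/21) = -2*2*(6*√7/7)*(-21)/148 = -2*12*√7/7*(-21)/148 = -(-18)*√7/37 = 18*√7/37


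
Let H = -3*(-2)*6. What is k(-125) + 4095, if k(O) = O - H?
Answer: 3934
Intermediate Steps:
H = 36 (H = 6*6 = 36)
k(O) = -36 + O (k(O) = O - 1*36 = O - 36 = -36 + O)
k(-125) + 4095 = (-36 - 125) + 4095 = -161 + 4095 = 3934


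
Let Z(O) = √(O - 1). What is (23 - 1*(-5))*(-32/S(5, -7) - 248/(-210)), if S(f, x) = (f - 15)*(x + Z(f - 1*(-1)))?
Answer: 3104/165 - 112*√5/55 ≈ 14.259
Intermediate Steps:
Z(O) = √(-1 + O)
S(f, x) = (-15 + f)*(x + √f) (S(f, x) = (f - 15)*(x + √(-1 + (f - 1*(-1)))) = (-15 + f)*(x + √(-1 + (f + 1))) = (-15 + f)*(x + √(-1 + (1 + f))) = (-15 + f)*(x + √f))
(23 - 1*(-5))*(-32/S(5, -7) - 248/(-210)) = (23 - 1*(-5))*(-32/(5^(3/2) - 15*(-7) - 15*√5 + 5*(-7)) - 248/(-210)) = (23 + 5)*(-32/(5*√5 + 105 - 15*√5 - 35) - 248*(-1/210)) = 28*(-32/(70 - 10*√5) + 124/105) = 28*(124/105 - 32/(70 - 10*√5)) = 496/15 - 896/(70 - 10*√5)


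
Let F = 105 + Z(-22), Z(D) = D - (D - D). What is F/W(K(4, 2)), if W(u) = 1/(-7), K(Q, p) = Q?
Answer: -581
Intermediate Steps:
Z(D) = D (Z(D) = D - 1*0 = D + 0 = D)
W(u) = -1/7
F = 83 (F = 105 - 22 = 83)
F/W(K(4, 2)) = 83/(-1/7) = 83*(-7) = -581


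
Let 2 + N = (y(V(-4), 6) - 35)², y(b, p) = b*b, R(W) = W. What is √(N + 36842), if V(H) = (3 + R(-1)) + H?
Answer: √37801 ≈ 194.42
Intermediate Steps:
V(H) = 2 + H (V(H) = (3 - 1) + H = 2 + H)
y(b, p) = b²
N = 959 (N = -2 + ((2 - 4)² - 35)² = -2 + ((-2)² - 35)² = -2 + (4 - 35)² = -2 + (-31)² = -2 + 961 = 959)
√(N + 36842) = √(959 + 36842) = √37801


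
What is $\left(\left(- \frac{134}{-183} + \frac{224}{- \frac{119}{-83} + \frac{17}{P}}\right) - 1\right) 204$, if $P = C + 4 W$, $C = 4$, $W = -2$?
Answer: $- \frac{54620636}{3355} \approx -16280.0$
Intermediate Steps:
$P = -4$ ($P = 4 + 4 \left(-2\right) = 4 - 8 = -4$)
$\left(\left(- \frac{134}{-183} + \frac{224}{- \frac{119}{-83} + \frac{17}{P}}\right) - 1\right) 204 = \left(\left(- \frac{134}{-183} + \frac{224}{- \frac{119}{-83} + \frac{17}{-4}}\right) - 1\right) 204 = \left(\left(\left(-134\right) \left(- \frac{1}{183}\right) + \frac{224}{\left(-119\right) \left(- \frac{1}{83}\right) + 17 \left(- \frac{1}{4}\right)}\right) - 1\right) 204 = \left(\left(\frac{134}{183} + \frac{224}{\frac{119}{83} - \frac{17}{4}}\right) - 1\right) 204 = \left(\left(\frac{134}{183} + \frac{224}{- \frac{935}{332}}\right) - 1\right) 204 = \left(\left(\frac{134}{183} + 224 \left(- \frac{332}{935}\right)\right) - 1\right) 204 = \left(\left(\frac{134}{183} - \frac{74368}{935}\right) - 1\right) 204 = \left(- \frac{13484054}{171105} - 1\right) 204 = \left(- \frac{13655159}{171105}\right) 204 = - \frac{54620636}{3355}$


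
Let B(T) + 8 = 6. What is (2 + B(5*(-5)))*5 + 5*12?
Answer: 60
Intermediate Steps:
B(T) = -2 (B(T) = -8 + 6 = -2)
(2 + B(5*(-5)))*5 + 5*12 = (2 - 2)*5 + 5*12 = 0*5 + 60 = 0 + 60 = 60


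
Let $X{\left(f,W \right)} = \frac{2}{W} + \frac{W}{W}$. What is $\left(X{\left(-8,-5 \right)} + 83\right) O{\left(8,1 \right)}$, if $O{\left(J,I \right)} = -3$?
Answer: $- \frac{1254}{5} \approx -250.8$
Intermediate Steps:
$X{\left(f,W \right)} = 1 + \frac{2}{W}$ ($X{\left(f,W \right)} = \frac{2}{W} + 1 = 1 + \frac{2}{W}$)
$\left(X{\left(-8,-5 \right)} + 83\right) O{\left(8,1 \right)} = \left(\frac{2 - 5}{-5} + 83\right) \left(-3\right) = \left(\left(- \frac{1}{5}\right) \left(-3\right) + 83\right) \left(-3\right) = \left(\frac{3}{5} + 83\right) \left(-3\right) = \frac{418}{5} \left(-3\right) = - \frac{1254}{5}$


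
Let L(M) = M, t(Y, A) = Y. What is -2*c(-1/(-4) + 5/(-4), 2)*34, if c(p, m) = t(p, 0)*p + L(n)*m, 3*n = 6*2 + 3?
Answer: -748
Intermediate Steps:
n = 5 (n = (6*2 + 3)/3 = (12 + 3)/3 = (⅓)*15 = 5)
c(p, m) = p² + 5*m (c(p, m) = p*p + 5*m = p² + 5*m)
-2*c(-1/(-4) + 5/(-4), 2)*34 = -2*((-1/(-4) + 5/(-4))² + 5*2)*34 = -2*((-1*(-¼) + 5*(-¼))² + 10)*34 = -2*((¼ - 5/4)² + 10)*34 = -2*((-1)² + 10)*34 = -2*(1 + 10)*34 = -2*11*34 = -22*34 = -748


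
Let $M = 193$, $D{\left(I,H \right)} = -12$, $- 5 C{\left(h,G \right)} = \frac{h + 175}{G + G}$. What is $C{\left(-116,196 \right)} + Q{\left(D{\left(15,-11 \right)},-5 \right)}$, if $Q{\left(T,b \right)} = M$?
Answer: $\frac{378221}{1960} \approx 192.97$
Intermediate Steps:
$C{\left(h,G \right)} = - \frac{175 + h}{10 G}$ ($C{\left(h,G \right)} = - \frac{\left(h + 175\right) \frac{1}{G + G}}{5} = - \frac{\left(175 + h\right) \frac{1}{2 G}}{5} = - \frac{\frac{1}{2} \frac{1}{G} \left(175 + h\right)}{5} = - \frac{175 + h}{10 G}$)
$Q{\left(T,b \right)} = 193$
$C{\left(-116,196 \right)} + Q{\left(D{\left(15,-11 \right)},-5 \right)} = \frac{-175 - -116}{10 \cdot 196} + 193 = \frac{1}{10} \cdot \frac{1}{196} \left(-175 + 116\right) + 193 = \frac{1}{10} \cdot \frac{1}{196} \left(-59\right) + 193 = - \frac{59}{1960} + 193 = \frac{378221}{1960}$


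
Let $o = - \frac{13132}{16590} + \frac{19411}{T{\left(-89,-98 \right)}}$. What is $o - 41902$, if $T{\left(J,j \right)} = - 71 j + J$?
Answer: $- \frac{341055874117}{8139765} \approx -41900.0$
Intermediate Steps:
$T{\left(J,j \right)} = J - 71 j$
$o = \frac{16558913}{8139765}$ ($o = - \frac{13132}{16590} + \frac{19411}{-89 - -6958} = \left(-13132\right) \frac{1}{16590} + \frac{19411}{-89 + 6958} = - \frac{938}{1185} + \frac{19411}{6869} = \frac{16558913}{8139765} \approx 2.0343$)
$o - 41902 = \frac{16558913}{8139765} - 41902 = - \frac{341055874117}{8139765}$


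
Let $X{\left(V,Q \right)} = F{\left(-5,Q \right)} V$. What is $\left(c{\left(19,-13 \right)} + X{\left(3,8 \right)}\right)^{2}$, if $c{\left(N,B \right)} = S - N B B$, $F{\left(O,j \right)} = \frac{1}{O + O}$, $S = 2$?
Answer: $\frac{1029960649}{100} \approx 1.03 \cdot 10^{7}$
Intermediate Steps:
$F{\left(O,j \right)} = \frac{1}{2 O}$
$X{\left(V,Q \right)} = - \frac{V}{10}$ ($X{\left(V,Q \right)} = \frac{1}{2 \left(-5\right)} V = \frac{1}{2} \left(- \frac{1}{5}\right) V = - \frac{V}{10}$)
$c{\left(N,B \right)} = 2 - N B^{2}$ ($c{\left(N,B \right)} = 2 - N B B = 2 - B N B = 2 - N B^{2}$)
$\left(c{\left(19,-13 \right)} + X{\left(3,8 \right)}\right)^{2} = \left(\left(2 - 19 \left(-13\right)^{2}\right) - \frac{3}{10}\right)^{2} = \left(\left(2 - 19 \cdot 169\right) - \frac{3}{10}\right)^{2} = \left(\left(2 - 3211\right) - \frac{3}{10}\right)^{2} = \left(-3209 - \frac{3}{10}\right)^{2} = \left(- \frac{32093}{10}\right)^{2} = \frac{1029960649}{100}$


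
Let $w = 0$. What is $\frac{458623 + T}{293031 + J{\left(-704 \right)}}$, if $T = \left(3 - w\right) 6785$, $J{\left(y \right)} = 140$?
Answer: $\frac{478978}{293171} \approx 1.6338$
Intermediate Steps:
$T = 20355$ ($T = \left(3 - 0\right) 6785 = \left(3 + 0\right) 6785 = 3 \cdot 6785 = 20355$)
$\frac{458623 + T}{293031 + J{\left(-704 \right)}} = \frac{458623 + 20355}{293031 + 140} = \frac{478978}{293171}$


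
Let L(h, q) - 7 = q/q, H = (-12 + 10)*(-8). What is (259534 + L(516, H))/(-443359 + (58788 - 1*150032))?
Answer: -86514/178201 ≈ -0.48549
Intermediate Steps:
H = 16 (H = -2*(-8) = 16)
L(h, q) = 8 (L(h, q) = 7 + q/q = 7 + 1 = 8)
(259534 + L(516, H))/(-443359 + (58788 - 1*150032)) = (259534 + 8)/(-443359 + (58788 - 1*150032)) = 259542/(-443359 + (58788 - 150032)) = 259542/(-443359 - 91244) = 259542/(-534603) = 259542*(-1/534603) = -86514/178201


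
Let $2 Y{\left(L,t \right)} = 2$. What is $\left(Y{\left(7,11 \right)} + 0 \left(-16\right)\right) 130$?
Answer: $130$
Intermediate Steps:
$Y{\left(L,t \right)} = 1$ ($Y{\left(L,t \right)} = \frac{1}{2} \cdot 2 = 1$)
$\left(Y{\left(7,11 \right)} + 0 \left(-16\right)\right) 130 = \left(1 + 0 \left(-16\right)\right) 130 = \left(1 + 0\right) 130 = 1 \cdot 130 = 130$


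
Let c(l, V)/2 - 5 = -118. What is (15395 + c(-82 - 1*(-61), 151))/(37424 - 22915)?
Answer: 1379/1319 ≈ 1.0455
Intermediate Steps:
c(l, V) = -226 (c(l, V) = 10 + 2*(-118) = 10 - 236 = -226)
(15395 + c(-82 - 1*(-61), 151))/(37424 - 22915) = (15395 - 226)/(37424 - 22915) = 15169/14509 = 15169*(1/14509) = 1379/1319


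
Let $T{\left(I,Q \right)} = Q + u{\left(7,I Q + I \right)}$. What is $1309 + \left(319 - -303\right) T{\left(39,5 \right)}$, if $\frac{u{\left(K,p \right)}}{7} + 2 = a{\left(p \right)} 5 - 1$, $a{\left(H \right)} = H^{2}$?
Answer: $1192029477$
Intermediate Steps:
$u{\left(K,p \right)} = -21 + 35 p^{2}$ ($u{\left(K,p \right)} = -14 + 7 \left(p^{2} \cdot 5 - 1\right) = -14 + 7 \left(5 p^{2} - 1\right) = -14 + 7 \left(-1 + 5 p^{2}\right) = -14 + \left(-7 + 35 p^{2}\right) = -21 + 35 p^{2}$)
$T{\left(I,Q \right)} = -21 + Q + 35 \left(I + I Q\right)^{2}$ ($T{\left(I,Q \right)} = Q + \left(-21 + 35 \left(I Q + I\right)^{2}\right) = Q + \left(-21 + 35 \left(I + I Q\right)^{2}\right) = -21 + Q + 35 \left(I + I Q\right)^{2}$)
$1309 + \left(319 - -303\right) T{\left(39,5 \right)} = 1309 + \left(319 - -303\right) \left(-21 + 5 + 35 \cdot 39^{2} \left(1 + 5\right)^{2}\right) = 1309 + \left(319 + 303\right) \left(-21 + 5 + 35 \cdot 1521 \cdot 6^{2}\right) = 1309 + 622 \left(-21 + 5 + 35 \cdot 1521 \cdot 36\right) = 1309 + 622 \left(-21 + 5 + 1916460\right) = 1309 + 622 \cdot 1916444 = 1309 + 1192028168 = 1192029477$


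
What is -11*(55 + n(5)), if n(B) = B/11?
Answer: -610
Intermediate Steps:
n(B) = B/11 (n(B) = B*(1/11) = B/11)
-11*(55 + n(5)) = -11*(55 + (1/11)*5) = -11*(55 + 5/11) = -11*610/11 = -610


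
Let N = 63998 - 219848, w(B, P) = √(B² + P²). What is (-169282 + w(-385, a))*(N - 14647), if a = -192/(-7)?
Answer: 28862073154 - 170497*√7299889/7 ≈ 2.8796e+10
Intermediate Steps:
a = 192/7 (a = -192*(-⅐) = 192/7 ≈ 27.429)
N = -155850
(-169282 + w(-385, a))*(N - 14647) = (-169282 + √((-385)² + (192/7)²))*(-155850 - 14647) = (-169282 + √(148225 + 36864/49))*(-170497) = (-169282 + √(7299889/49))*(-170497) = (-169282 + √7299889/7)*(-170497) = 28862073154 - 170497*√7299889/7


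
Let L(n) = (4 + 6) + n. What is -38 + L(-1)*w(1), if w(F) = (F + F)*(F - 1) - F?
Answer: -47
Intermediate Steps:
L(n) = 10 + n
w(F) = -F + 2*F*(-1 + F) (w(F) = (2*F)*(-1 + F) - F = 2*F*(-1 + F) - F = -F + 2*F*(-1 + F))
-38 + L(-1)*w(1) = -38 + (10 - 1)*(1*(-3 + 2*1)) = -38 + 9*(1*(-3 + 2)) = -38 + 9*(1*(-1)) = -38 + 9*(-1) = -38 - 9 = -47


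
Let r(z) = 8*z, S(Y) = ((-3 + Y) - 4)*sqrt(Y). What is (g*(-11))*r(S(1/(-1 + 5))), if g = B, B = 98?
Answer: 29106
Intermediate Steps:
S(Y) = sqrt(Y)*(-7 + Y) (S(Y) = (-7 + Y)*sqrt(Y) = sqrt(Y)*(-7 + Y))
g = 98
(g*(-11))*r(S(1/(-1 + 5))) = (98*(-11))*(8*(sqrt(1/(-1 + 5))*(-7 + 1/(-1 + 5)))) = -8624*sqrt(1/4)*(-7 + 1/4) = -8624*(1/2)*(-27/4) = -8624*(-27)/8 = -1078*(-27) = 29106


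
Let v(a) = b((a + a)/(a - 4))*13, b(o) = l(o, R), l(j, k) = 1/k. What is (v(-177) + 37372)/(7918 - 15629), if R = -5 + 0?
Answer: -186847/38555 ≈ -4.8462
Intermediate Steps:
R = -5
b(o) = -⅕ (b(o) = 1/(-5) = -⅕)
v(a) = -13/5 (v(a) = -⅕*13 = -13/5)
(v(-177) + 37372)/(7918 - 15629) = (-13/5 + 37372)/(7918 - 15629) = (186847/5)/(-7711) = (186847/5)*(-1/7711) = -186847/38555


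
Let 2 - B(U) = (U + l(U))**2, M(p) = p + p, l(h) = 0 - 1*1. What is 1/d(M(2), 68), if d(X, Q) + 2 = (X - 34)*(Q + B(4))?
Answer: -1/1832 ≈ -0.00054585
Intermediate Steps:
l(h) = -1 (l(h) = 0 - 1 = -1)
M(p) = 2*p
B(U) = 2 - (-1 + U)**2 (B(U) = 2 - (U - 1)**2 = 2 - (-1 + U)**2)
d(X, Q) = -2 + (-34 + X)*(-7 + Q) (d(X, Q) = -2 + (X - 34)*(Q + (2 - (-1 + 4)**2)) = -2 + (-34 + X)*(Q + (2 - 1*3**2)) = -2 + (-34 + X)*(Q + (2 - 1*9)) = -2 + (-34 + X)*(Q + (2 - 9)) = -2 + (-34 + X)*(Q - 7) = -2 + (-34 + X)*(-7 + Q))
1/d(M(2), 68) = 1/(236 - 34*68 - 14*2 + 68*(2*2)) = 1/(236 - 2312 - 7*4 + 68*4) = 1/(236 - 2312 - 28 + 272) = 1/(-1832) = -1/1832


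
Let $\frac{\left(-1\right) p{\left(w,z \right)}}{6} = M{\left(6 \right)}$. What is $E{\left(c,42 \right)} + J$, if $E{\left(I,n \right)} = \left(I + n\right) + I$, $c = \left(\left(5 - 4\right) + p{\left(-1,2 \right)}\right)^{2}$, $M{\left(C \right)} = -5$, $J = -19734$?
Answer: $-17770$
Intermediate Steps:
$p{\left(w,z \right)} = 30$ ($p{\left(w,z \right)} = \left(-6\right) \left(-5\right) = 30$)
$c = 961$ ($c = \left(\left(5 - 4\right) + 30\right)^{2} = \left(1 + 30\right)^{2} = 31^{2} = 961$)
$E{\left(I,n \right)} = n + 2 I$
$E{\left(c,42 \right)} + J = \left(42 + 2 \cdot 961\right) - 19734 = \left(42 + 1922\right) - 19734 = 1964 - 19734 = -17770$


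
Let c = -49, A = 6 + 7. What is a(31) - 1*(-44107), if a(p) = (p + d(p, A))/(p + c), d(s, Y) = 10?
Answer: 793885/18 ≈ 44105.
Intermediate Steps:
A = 13
a(p) = (10 + p)/(-49 + p) (a(p) = (p + 10)/(p - 49) = (10 + p)/(-49 + p))
a(31) - 1*(-44107) = (10 + 31)/(-49 + 31) - 1*(-44107) = 41/(-18) + 44107 = -1/18*41 + 44107 = -41/18 + 44107 = 793885/18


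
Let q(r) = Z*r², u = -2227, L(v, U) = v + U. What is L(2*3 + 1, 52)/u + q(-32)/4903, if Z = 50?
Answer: 113733123/10918981 ≈ 10.416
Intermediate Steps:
L(v, U) = U + v
q(r) = 50*r²
L(2*3 + 1, 52)/u + q(-32)/4903 = (52 + (2*3 + 1))/(-2227) + (50*(-32)²)/4903 = (52 + (6 + 1))*(-1/2227) + (50*1024)*(1/4903) = (52 + 7)*(-1/2227) + 51200*(1/4903) = 59*(-1/2227) + 51200/4903 = -59/2227 + 51200/4903 = 113733123/10918981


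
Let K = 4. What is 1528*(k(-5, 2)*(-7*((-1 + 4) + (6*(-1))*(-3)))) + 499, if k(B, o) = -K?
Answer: 898963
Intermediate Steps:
k(B, o) = -4 (k(B, o) = -1*4 = -4)
1528*(k(-5, 2)*(-7*((-1 + 4) + (6*(-1))*(-3)))) + 499 = 1528*(-(-28)*((-1 + 4) + (6*(-1))*(-3))) + 499 = 1528*(-(-28)*(3 - 6*(-3))) + 499 = 1528*(-(-28)*(3 + 18)) + 499 = 1528*(-(-28)*21) + 499 = 1528*(-4*(-147)) + 499 = 1528*588 + 499 = 898464 + 499 = 898963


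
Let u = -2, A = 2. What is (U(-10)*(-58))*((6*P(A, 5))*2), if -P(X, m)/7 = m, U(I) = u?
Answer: -48720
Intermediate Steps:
U(I) = -2
P(X, m) = -7*m
(U(-10)*(-58))*((6*P(A, 5))*2) = (-2*(-58))*((6*(-7*5))*2) = 116*((6*(-35))*2) = 116*(-210*2) = 116*(-420) = -48720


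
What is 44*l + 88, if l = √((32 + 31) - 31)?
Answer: 88 + 176*√2 ≈ 336.90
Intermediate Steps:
l = 4*√2 (l = √(63 - 31) = √32 = 4*√2 ≈ 5.6569)
44*l + 88 = 44*(4*√2) + 88 = 176*√2 + 88 = 88 + 176*√2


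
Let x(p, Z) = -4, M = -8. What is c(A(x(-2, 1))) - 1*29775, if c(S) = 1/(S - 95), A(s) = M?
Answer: -3066826/103 ≈ -29775.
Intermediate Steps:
A(s) = -8
c(S) = 1/(-95 + S)
c(A(x(-2, 1))) - 1*29775 = 1/(-95 - 8) - 1*29775 = 1/(-103) - 29775 = -1/103 - 29775 = -3066826/103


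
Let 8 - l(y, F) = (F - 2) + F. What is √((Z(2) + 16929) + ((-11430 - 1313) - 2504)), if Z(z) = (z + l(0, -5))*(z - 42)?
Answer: √802 ≈ 28.320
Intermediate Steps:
l(y, F) = 10 - 2*F (l(y, F) = 8 - ((F - 2) + F) = 8 - ((-2 + F) + F) = 8 - (-2 + 2*F) = 8 + (2 - 2*F) = 10 - 2*F)
Z(z) = (-42 + z)*(20 + z) (Z(z) = (z + (10 - 2*(-5)))*(z - 42) = (z + (10 + 10))*(-42 + z) = (z + 20)*(-42 + z) = (20 + z)*(-42 + z) = (-42 + z)*(20 + z))
√((Z(2) + 16929) + ((-11430 - 1313) - 2504)) = √(((-840 + 2² - 22*2) + 16929) + ((-11430 - 1313) - 2504)) = √(((-840 + 4 - 44) + 16929) + (-12743 - 2504)) = √((-880 + 16929) - 15247) = √(16049 - 15247) = √802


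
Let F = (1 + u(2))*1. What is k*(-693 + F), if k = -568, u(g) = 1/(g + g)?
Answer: 392914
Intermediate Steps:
u(g) = 1/(2*g)
F = 5/4 (F = (1 + (½)/2)*1 = (1 + (½)*(½))*1 = (1 + ¼)*1 = (5/4)*1 = 5/4 ≈ 1.2500)
k*(-693 + F) = -568*(-693 + 5/4) = -568*(-2767/4) = 392914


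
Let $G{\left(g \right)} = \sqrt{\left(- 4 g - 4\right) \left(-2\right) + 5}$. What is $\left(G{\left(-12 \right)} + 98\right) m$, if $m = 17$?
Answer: $1666 + 17 i \sqrt{83} \approx 1666.0 + 154.88 i$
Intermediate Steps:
$G{\left(g \right)} = \sqrt{13 + 8 g}$ ($G{\left(g \right)} = \sqrt{\left(-4 - 4 g\right) \left(-2\right) + 5} = \sqrt{\left(8 + 8 g\right) + 5} = \sqrt{13 + 8 g}$)
$\left(G{\left(-12 \right)} + 98\right) m = \left(\sqrt{13 + 8 \left(-12\right)} + 98\right) 17 = \left(\sqrt{13 - 96} + 98\right) 17 = \left(\sqrt{-83} + 98\right) 17 = \left(i \sqrt{83} + 98\right) 17 = \left(98 + i \sqrt{83}\right) 17 = 1666 + 17 i \sqrt{83}$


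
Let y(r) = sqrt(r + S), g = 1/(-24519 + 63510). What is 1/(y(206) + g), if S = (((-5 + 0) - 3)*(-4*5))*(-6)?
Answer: 38991/1146304753075 - 1520298081*I*sqrt(754)/1146304753075 ≈ 3.4015e-8 - 0.036418*I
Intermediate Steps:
g = 1/38991 ≈ 2.5647e-5
S = -960 (S = ((-5 - 3)*(-20))*(-6) = -8*(-20)*(-6) = 160*(-6) = -960)
y(r) = sqrt(-960 + r) (y(r) = sqrt(r - 960) = sqrt(-960 + r))
1/(y(206) + g) = 1/(sqrt(-960 + 206) + 1/38991) = 1/(sqrt(-754) + 1/38991) = 1/(I*sqrt(754) + 1/38991) = 1/(1/38991 + I*sqrt(754))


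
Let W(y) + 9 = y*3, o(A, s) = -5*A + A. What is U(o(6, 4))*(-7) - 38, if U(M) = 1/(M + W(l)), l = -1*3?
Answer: -227/6 ≈ -37.833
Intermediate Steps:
o(A, s) = -4*A
l = -3
W(y) = -9 + 3*y (W(y) = -9 + y*3 = -9 + 3*y)
U(M) = 1/(-18 + M) (U(M) = 1/(M + (-9 + 3*(-3))) = 1/(M + (-9 - 9)) = 1/(M - 18) = 1/(-18 + M))
U(o(6, 4))*(-7) - 38 = -7/(-18 - 4*6) - 38 = -7/(-18 - 24) - 38 = -7/(-42) - 38 = -1/42*(-7) - 38 = 1/6 - 38 = -227/6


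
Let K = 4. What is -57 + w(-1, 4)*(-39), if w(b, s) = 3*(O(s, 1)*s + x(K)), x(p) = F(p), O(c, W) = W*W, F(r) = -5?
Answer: 60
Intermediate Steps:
O(c, W) = W**2
x(p) = -5
w(b, s) = -15 + 3*s (w(b, s) = 3*(1**2*s - 5) = 3*(1*s - 5) = 3*(s - 5) = 3*(-5 + s) = -15 + 3*s)
-57 + w(-1, 4)*(-39) = -57 + (-15 + 3*4)*(-39) = -57 + (-15 + 12)*(-39) = -57 - 3*(-39) = -57 + 117 = 60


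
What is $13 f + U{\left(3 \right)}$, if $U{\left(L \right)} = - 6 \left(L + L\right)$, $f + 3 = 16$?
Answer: $133$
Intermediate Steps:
$f = 13$ ($f = -3 + 16 = 13$)
$U{\left(L \right)} = - 12 L$ ($U{\left(L \right)} = - 6 \cdot 2 L = - 12 L$)
$13 f + U{\left(3 \right)} = 13 \cdot 13 - 36 = 169 - 36 = 133$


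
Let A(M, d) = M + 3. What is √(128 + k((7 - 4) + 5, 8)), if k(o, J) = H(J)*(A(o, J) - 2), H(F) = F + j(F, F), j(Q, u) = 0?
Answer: 10*√2 ≈ 14.142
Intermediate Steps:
A(M, d) = 3 + M
H(F) = F (H(F) = F + 0 = F)
k(o, J) = J*(1 + o) (k(o, J) = J*((3 + o) - 2) = J*(1 + o))
√(128 + k((7 - 4) + 5, 8)) = √(128 + 8*(1 + ((7 - 4) + 5))) = √(128 + 8*(1 + (3 + 5))) = √(128 + 8*(1 + 8)) = √(128 + 8*9) = √(128 + 72) = √200 = 10*√2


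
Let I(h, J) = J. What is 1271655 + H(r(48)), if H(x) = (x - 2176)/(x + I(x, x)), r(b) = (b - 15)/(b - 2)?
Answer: 83829167/66 ≈ 1.2701e+6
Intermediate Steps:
r(b) = (-15 + b)/(-2 + b)
H(x) = (-2176 + x)/(2*x) (H(x) = (x - 2176)/(x + x) = (-2176 + x)/((2*x)) = (-2176 + x)*(1/(2*x)) = (-2176 + x)/(2*x))
1271655 + H(r(48)) = 1271655 + (-2176 + (-15 + 48)/(-2 + 48))/(2*(((-15 + 48)/(-2 + 48)))) = 1271655 + (-2176 + 33/46)/(2*((33/46))) = 1271655 + (-2176 + (1/46)*33)/(2*(((1/46)*33))) = 1271655 + (-2176 + 33/46)/(2*(33/46)) = 1271655 + (½)*(46/33)*(-100063/46) = 1271655 - 100063/66 = 83829167/66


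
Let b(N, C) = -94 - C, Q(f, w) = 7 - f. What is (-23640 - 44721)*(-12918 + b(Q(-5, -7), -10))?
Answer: 888829722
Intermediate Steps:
(-23640 - 44721)*(-12918 + b(Q(-5, -7), -10)) = (-23640 - 44721)*(-12918 + (-94 - 1*(-10))) = -68361*(-12918 + (-94 + 10)) = -68361*(-12918 - 84) = -68361*(-13002) = 888829722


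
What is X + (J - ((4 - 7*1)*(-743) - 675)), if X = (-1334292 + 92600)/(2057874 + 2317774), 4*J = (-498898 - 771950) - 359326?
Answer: -447516974843/1093912 ≈ -4.0910e+5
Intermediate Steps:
J = -815087/2 (J = ((-498898 - 771950) - 359326)/4 = (-1270848 - 359326)/4 = (1/4)*(-1630174) = -815087/2 ≈ -4.0754e+5)
X = -310423/1093912 (X = -1241692/4375648 = -1241692*1/4375648 = -310423/1093912 ≈ -0.28377)
X + (J - ((4 - 7*1)*(-743) - 675)) = -310423/1093912 + (-815087/2 - ((4 - 7*1)*(-743) - 675)) = -310423/1093912 + (-815087/2 - ((4 - 7)*(-743) - 675)) = -310423/1093912 + (-815087/2 - (-3*(-743) - 675)) = -310423/1093912 + (-815087/2 - (2229 - 675)) = -310423/1093912 + (-815087/2 - 1*1554) = -310423/1093912 + (-815087/2 - 1554) = -310423/1093912 - 818195/2 = -447516974843/1093912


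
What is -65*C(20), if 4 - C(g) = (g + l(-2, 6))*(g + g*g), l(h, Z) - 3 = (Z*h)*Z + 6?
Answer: -1174160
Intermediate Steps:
l(h, Z) = 9 + h*Z² (l(h, Z) = 3 + ((Z*h)*Z + 6) = 3 + (h*Z² + 6) = 3 + (6 + h*Z²) = 9 + h*Z²)
C(g) = 4 - (-63 + g)*(g + g²) (C(g) = 4 - (g + (9 - 2*6²))*(g + g*g) = 4 - (g + (9 - 2*36))*(g + g²) = 4 - (g + (9 - 72))*(g + g²) = 4 - (g - 63)*(g + g²) = 4 - (-63 + g)*(g + g²))
-65*C(20) = -65*(4 - 1*20³ + 62*20² + 63*20) = -65*(4 - 1*8000 + 62*400 + 1260) = -65*(4 - 8000 + 24800 + 1260) = -65*18064 = -1174160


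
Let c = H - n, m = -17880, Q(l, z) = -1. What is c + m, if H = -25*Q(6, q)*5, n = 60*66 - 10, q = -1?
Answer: -21705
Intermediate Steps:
n = 3950 (n = 3960 - 10 = 3950)
H = 125 (H = -25*(-1)*5 = 25*5 = 125)
c = -3825 (c = 125 - 1*3950 = 125 - 3950 = -3825)
c + m = -3825 - 17880 = -21705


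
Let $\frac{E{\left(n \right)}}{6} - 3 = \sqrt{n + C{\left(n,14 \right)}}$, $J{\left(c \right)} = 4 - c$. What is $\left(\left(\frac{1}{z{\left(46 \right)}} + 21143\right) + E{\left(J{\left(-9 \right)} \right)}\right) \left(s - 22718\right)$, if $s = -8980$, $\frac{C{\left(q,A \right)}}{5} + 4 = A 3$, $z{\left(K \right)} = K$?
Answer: $- \frac{15427527543}{23} - 190188 \sqrt{203} \approx -6.7347 \cdot 10^{8}$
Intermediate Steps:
$C{\left(q,A \right)} = -20 + 15 A$ ($C{\left(q,A \right)} = -20 + 5 A 3 = -20 + 5 \cdot 3 A = -20 + 15 A$)
$E{\left(n \right)} = 18 + 6 \sqrt{190 + n}$ ($E{\left(n \right)} = 18 + 6 \sqrt{n + \left(-20 + 15 \cdot 14\right)} = 18 + 6 \sqrt{n + \left(-20 + 210\right)} = 18 + 6 \sqrt{n + 190} = 18 + 6 \sqrt{190 + n}$)
$\left(\left(\frac{1}{z{\left(46 \right)}} + 21143\right) + E{\left(J{\left(-9 \right)} \right)}\right) \left(s - 22718\right) = \left(\left(\frac{1}{46} + 21143\right) + \left(18 + 6 \sqrt{190 + \left(4 - -9\right)}\right)\right) \left(-8980 - 22718\right) = \left(\left(\frac{1}{46} + 21143\right) + \left(18 + 6 \sqrt{190 + \left(4 + 9\right)}\right)\right) \left(-31698\right) = \left(\frac{972579}{46} + \left(18 + 6 \sqrt{190 + 13}\right)\right) \left(-31698\right) = \left(\frac{972579}{46} + \left(18 + 6 \sqrt{203}\right)\right) \left(-31698\right) = \left(\frac{973407}{46} + 6 \sqrt{203}\right) \left(-31698\right) = - \frac{15427527543}{23} - 190188 \sqrt{203}$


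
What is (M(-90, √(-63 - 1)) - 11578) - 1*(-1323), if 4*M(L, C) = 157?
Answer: -40863/4 ≈ -10216.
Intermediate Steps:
M(L, C) = 157/4 (M(L, C) = (¼)*157 = 157/4)
(M(-90, √(-63 - 1)) - 11578) - 1*(-1323) = (157/4 - 11578) - 1*(-1323) = -46155/4 + 1323 = -40863/4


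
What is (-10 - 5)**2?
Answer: 225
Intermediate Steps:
(-10 - 5)**2 = (-15)**2 = 225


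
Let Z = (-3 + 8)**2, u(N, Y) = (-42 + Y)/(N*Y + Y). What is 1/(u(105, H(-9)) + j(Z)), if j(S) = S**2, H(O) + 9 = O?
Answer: 159/99380 ≈ 0.0015999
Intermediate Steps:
H(O) = -9 + O
u(N, Y) = (-42 + Y)/(Y + N*Y)
Z = 25 (Z = 5**2 = 25)
1/(u(105, H(-9)) + j(Z)) = 1/((-42 + (-9 - 9))/((-9 - 9)*(1 + 105)) + 25**2) = 1/((-42 - 18)/(-18*106) + 625) = 1/(-1/18*1/106*(-60) + 625) = 1/(5/159 + 625) = 1/(99380/159) = 159/99380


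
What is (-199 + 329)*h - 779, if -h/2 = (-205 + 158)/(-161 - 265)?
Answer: -172037/213 ≈ -807.69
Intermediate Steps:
h = -47/213 (h = -2*(-205 + 158)/(-161 - 265) = -(-94)/(-426) = -(-94)*(-1)/426 = -2*47/426 = -47/213 ≈ -0.22066)
(-199 + 329)*h - 779 = (-199 + 329)*(-47/213) - 779 = 130*(-47/213) - 779 = -6110/213 - 779 = -172037/213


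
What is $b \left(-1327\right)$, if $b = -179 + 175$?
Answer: $5308$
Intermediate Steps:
$b = -4$
$b \left(-1327\right) = \left(-4\right) \left(-1327\right) = 5308$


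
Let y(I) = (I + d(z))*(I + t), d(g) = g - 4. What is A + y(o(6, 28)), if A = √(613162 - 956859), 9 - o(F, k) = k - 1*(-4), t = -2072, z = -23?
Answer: 104750 + I*√343697 ≈ 1.0475e+5 + 586.26*I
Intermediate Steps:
d(g) = -4 + g
o(F, k) = 5 - k (o(F, k) = 9 - (k - 1*(-4)) = 9 - (k + 4) = 9 - (4 + k) = 9 + (-4 - k) = 5 - k)
A = I*√343697 (A = √(-343697) = I*√343697 ≈ 586.26*I)
y(I) = (-2072 + I)*(-27 + I) (y(I) = (I + (-4 - 23))*(I - 2072) = (I - 27)*(-2072 + I) = (-27 + I)*(-2072 + I) = (-2072 + I)*(-27 + I))
A + y(o(6, 28)) = I*√343697 + (55944 + (5 - 1*28)² - 2099*(5 - 1*28)) = I*√343697 + (55944 + (5 - 28)² - 2099*(5 - 28)) = I*√343697 + (55944 + (-23)² - 2099*(-23)) = I*√343697 + (55944 + 529 + 48277) = I*√343697 + 104750 = 104750 + I*√343697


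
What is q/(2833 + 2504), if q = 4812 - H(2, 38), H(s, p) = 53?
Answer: 4759/5337 ≈ 0.89170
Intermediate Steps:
q = 4759 (q = 4812 - 1*53 = 4812 - 53 = 4759)
q/(2833 + 2504) = 4759/(2833 + 2504) = 4759/5337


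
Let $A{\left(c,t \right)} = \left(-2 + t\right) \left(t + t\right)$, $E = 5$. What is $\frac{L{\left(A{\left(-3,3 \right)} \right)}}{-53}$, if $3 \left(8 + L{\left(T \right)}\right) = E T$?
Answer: $- \frac{2}{53} \approx -0.037736$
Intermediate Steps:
$A{\left(c,t \right)} = 2 t \left(-2 + t\right)$ ($A{\left(c,t \right)} = \left(-2 + t\right) 2 t = 2 t \left(-2 + t\right)$)
$L{\left(T \right)} = -8 + \frac{5 T}{3}$
$\frac{L{\left(A{\left(-3,3 \right)} \right)}}{-53} = \frac{-8 + \frac{5 \cdot 2 \cdot 3 \left(-2 + 3\right)}{3}}{-53} = - \frac{-8 + \frac{5 \cdot 2 \cdot 3 \cdot 1}{3}}{53} = - \frac{-8 + \frac{5}{3} \cdot 6}{53} = - \frac{-8 + 10}{53} = \left(- \frac{1}{53}\right) 2 = - \frac{2}{53}$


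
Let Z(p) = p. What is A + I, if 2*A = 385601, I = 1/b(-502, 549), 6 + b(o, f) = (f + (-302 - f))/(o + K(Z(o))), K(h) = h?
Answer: 1103203457/5722 ≈ 1.9280e+5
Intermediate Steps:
b(o, f) = -6 - 151/o (b(o, f) = -6 + (f + (-302 - f))/(o + o) = -6 - 302*1/(2*o) = -6 - 151/o)
I = -502/2861 (I = 1/(-6 - 151/(-502)) = 1/(-6 - 151*(-1/502)) = 1/(-6 + 151/502) = 1/(-2861/502) = -502/2861 ≈ -0.17546)
A = 385601/2 (A = (½)*385601 = 385601/2 ≈ 1.9280e+5)
A + I = 385601/2 - 502/2861 = 1103203457/5722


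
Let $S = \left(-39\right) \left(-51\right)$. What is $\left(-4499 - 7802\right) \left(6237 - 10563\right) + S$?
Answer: $53216115$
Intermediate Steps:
$S = 1989$
$\left(-4499 - 7802\right) \left(6237 - 10563\right) + S = \left(-4499 - 7802\right) \left(6237 - 10563\right) + 1989 = \left(-12301\right) \left(-4326\right) + 1989 = 53214126 + 1989 = 53216115$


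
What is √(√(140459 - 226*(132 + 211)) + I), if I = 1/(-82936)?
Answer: √(-20734 + 1719595024*√62941)/41468 ≈ 15.839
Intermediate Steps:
I = -1/82936 ≈ -1.2057e-5
√(√(140459 - 226*(132 + 211)) + I) = √(√(140459 - 226*(132 + 211)) - 1/82936) = √(√(140459 - 226*343) - 1/82936) = √(√(140459 - 77518) - 1/82936) = √(√62941 - 1/82936) = √(-1/82936 + √62941)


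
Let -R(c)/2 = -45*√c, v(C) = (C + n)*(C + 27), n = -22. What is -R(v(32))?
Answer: -90*√590 ≈ -2186.1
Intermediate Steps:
v(C) = (-22 + C)*(27 + C) (v(C) = (C - 22)*(C + 27) = (-22 + C)*(27 + C))
R(c) = 90*√c (R(c) = -(-90)*√c = 90*√c)
-R(v(32)) = -90*√(-594 + 32² + 5*32) = -90*√(-594 + 1024 + 160) = -90*√590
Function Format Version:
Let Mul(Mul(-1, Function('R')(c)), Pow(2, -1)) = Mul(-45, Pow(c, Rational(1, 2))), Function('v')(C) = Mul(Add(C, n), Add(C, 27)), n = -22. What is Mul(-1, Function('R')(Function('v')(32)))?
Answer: Mul(-90, Pow(590, Rational(1, 2))) ≈ -2186.1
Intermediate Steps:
Function('v')(C) = Mul(Add(-22, C), Add(27, C)) (Function('v')(C) = Mul(Add(C, -22), Add(C, 27)) = Mul(Add(-22, C), Add(27, C)))
Function('R')(c) = Mul(90, Pow(c, Rational(1, 2))) (Function('R')(c) = Mul(-2, Mul(-45, Pow(c, Rational(1, 2)))) = Mul(90, Pow(c, Rational(1, 2))))
Mul(-1, Function('R')(Function('v')(32))) = Mul(-1, Mul(90, Pow(Add(-594, Pow(32, 2), Mul(5, 32)), Rational(1, 2)))) = Mul(-1, Mul(90, Pow(Add(-594, 1024, 160), Rational(1, 2)))) = Mul(-1, Mul(90, Pow(590, Rational(1, 2)))) = Mul(-90, Pow(590, Rational(1, 2)))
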